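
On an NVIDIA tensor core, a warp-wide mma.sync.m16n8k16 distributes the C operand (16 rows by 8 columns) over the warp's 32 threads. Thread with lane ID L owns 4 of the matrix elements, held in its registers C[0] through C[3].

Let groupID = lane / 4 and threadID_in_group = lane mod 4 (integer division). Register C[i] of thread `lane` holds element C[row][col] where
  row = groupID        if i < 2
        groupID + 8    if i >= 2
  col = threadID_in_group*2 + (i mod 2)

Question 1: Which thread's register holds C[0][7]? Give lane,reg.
r=0->g=0,rb=0  c=7->t=3,b0=1
L=0*4+3=3  i=0*2+1=1

3,1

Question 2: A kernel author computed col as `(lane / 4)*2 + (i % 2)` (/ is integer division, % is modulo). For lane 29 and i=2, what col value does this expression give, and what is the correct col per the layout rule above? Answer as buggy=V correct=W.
buggy=14 correct=2

`(lane / 4)*2 + (i % 2)`[29,2]→14
29: G=7,T=1
[2] (7+8,1*2+0) = (15,2)
col: 14 vs 2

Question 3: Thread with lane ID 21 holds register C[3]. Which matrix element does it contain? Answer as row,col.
13,3

lane 21->21/4=5, 21 mod 4=1
i=3  r:5+8->13  c:2·1+1->3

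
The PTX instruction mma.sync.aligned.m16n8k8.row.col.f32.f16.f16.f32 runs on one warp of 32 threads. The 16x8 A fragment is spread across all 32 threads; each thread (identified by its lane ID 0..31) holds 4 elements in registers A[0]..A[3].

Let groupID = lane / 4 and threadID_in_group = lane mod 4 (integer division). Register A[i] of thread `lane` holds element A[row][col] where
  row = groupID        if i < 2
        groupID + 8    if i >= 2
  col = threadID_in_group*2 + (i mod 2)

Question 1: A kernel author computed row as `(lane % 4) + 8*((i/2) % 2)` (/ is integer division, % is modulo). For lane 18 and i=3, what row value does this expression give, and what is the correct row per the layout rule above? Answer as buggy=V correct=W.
buggy=10 correct=12

`(lane % 4) + 8*((i/2) % 2)`[18,3]⇒10
lane 18⇒18/4=4, 18 mod 4=2
i=3  r:4+8⇒12  c:2·2+1⇒5
row: 10 vs 12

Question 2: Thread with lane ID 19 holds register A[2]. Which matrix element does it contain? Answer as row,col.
L=19=>grp=19>>2=4, tig=19&3=3
[2]=>row 4+8=12  col 3·2+0=6

12,6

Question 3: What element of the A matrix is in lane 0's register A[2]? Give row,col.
0: G=0,T=0
[2] (0+8,0*2+0) = (8,0)

8,0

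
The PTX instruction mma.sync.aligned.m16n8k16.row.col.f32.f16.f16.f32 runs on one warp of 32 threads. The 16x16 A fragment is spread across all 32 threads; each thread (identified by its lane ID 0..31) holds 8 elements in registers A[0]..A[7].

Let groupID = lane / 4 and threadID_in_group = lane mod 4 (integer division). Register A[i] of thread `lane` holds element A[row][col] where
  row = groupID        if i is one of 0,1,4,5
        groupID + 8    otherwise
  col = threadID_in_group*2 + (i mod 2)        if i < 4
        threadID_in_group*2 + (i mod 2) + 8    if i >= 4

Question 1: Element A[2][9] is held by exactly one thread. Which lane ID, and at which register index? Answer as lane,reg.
8,5

r=2⇒gr=2,Rb=0  c=9⇒Cb=1,th=0,odd=1
L=2*4+0=8  i=1*4+0*2+1=5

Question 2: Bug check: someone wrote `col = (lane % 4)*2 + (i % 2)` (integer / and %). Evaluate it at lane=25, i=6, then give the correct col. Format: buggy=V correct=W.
`(lane % 4)*2 + (i % 2)`[25,6]=>2
lane 25=>25/4=6, 25 mod 4=1
i=6  r:6+8=>14  c:2·1+0+8=>10
col: 2 vs 10

buggy=2 correct=10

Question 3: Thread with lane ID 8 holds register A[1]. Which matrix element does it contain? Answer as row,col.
lane 8: grp=2 (8/4), tig=0 (8%4)
i=1: r=2+0=2, c=0*2+1+0=1

2,1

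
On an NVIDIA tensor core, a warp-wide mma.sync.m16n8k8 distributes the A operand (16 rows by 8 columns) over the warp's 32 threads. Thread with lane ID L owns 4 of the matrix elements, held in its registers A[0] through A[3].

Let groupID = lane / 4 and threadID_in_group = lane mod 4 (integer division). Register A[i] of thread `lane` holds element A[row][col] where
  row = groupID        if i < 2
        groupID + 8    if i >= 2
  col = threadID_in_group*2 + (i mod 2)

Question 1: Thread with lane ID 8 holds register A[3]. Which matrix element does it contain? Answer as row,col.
10,1

lane 8=>8/4=2, 8 mod 4=0
i=3  r:2+8=>10  c:2·0+1=>1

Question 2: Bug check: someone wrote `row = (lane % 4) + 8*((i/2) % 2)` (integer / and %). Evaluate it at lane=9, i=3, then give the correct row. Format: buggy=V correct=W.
buggy=9 correct=10

`(lane % 4) + 8*((i/2) % 2)`[9,3]→9
lane 9: G=2 (9/4), T=1 (9%4)
i=3: r=2+8=10, c=1*2+1=3
row: 9 vs 10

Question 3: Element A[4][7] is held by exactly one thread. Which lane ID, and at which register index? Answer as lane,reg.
r=4⇒gr=4,Rb=0  c=7⇒th=3,odd=1
L=4*4+3=19  i=0*2+1=1

19,1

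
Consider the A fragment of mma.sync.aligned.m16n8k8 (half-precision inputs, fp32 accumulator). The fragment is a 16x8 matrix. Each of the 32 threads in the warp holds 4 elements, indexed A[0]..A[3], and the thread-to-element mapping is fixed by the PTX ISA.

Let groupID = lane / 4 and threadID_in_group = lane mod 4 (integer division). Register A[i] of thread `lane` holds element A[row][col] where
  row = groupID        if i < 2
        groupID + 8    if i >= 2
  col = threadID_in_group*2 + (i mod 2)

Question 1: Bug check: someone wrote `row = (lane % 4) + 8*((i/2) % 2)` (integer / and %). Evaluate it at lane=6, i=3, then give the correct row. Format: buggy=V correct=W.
`(lane % 4) + 8*((i/2) % 2)`[6,3]→10
L=6→G=6>>2=1, T=6&3=2
[3]→row 1+8=9  col 2·2+1=5
row: 10 vs 9

buggy=10 correct=9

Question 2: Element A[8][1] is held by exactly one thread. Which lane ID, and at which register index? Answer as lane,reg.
0,3

r=8->g=0,rb=1  c=1->t=0,b0=1
L=0*4+0=0  i=1*2+1=3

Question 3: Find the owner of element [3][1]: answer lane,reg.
r: 3->gid=3,r8=0  c: 1->tid=0,i&1=1
L=3*4+0=12  i=0*2+1=1

12,1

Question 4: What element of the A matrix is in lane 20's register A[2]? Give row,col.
13,0

lane 20: G=5 (20/4), T=0 (20%4)
i=2: r=5+8=13, c=0*2+0=0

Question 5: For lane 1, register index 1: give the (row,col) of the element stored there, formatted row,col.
L=1→G=1>>2=0, T=1&3=1
[1]→row 0+0=0  col 1·2+1=3

0,3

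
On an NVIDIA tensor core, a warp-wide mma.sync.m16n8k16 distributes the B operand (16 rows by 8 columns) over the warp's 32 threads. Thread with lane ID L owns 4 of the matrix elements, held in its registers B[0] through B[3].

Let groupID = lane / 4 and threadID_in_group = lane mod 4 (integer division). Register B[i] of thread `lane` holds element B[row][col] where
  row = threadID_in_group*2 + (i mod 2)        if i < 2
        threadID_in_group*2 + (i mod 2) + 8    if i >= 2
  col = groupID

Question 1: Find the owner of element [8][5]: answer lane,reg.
20,2

c=5→G=5  r=8→rhi=1,T=0,p=0
L=5*4+0=20  i=1*2+0=2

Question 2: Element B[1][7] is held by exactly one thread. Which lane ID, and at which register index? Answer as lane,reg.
c:7=>grp=7  r:1=>rB=0,tig=0,lo=1
L=7*4+0=28  i=0*2+1=1

28,1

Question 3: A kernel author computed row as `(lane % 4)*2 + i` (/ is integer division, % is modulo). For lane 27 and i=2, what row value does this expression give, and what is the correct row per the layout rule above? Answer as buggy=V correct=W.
`(lane % 4)*2 + i`[27,2]⇒8
27: gr=6,th=3
[2] (3*2+0+8,6) = (14,6)
row: 8 vs 14

buggy=8 correct=14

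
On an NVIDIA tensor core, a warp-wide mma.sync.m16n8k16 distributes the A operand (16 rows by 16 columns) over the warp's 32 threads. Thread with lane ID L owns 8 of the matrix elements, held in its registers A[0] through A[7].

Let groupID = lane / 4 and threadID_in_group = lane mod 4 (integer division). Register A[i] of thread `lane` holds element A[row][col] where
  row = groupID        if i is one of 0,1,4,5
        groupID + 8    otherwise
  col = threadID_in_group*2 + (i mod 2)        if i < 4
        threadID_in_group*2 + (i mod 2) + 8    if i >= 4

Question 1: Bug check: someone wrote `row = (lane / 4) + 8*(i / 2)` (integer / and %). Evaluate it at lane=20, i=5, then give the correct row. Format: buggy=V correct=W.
`(lane / 4) + 8*(i / 2)`[20,5]→21
L=20→G=20>>2=5, T=20&3=0
[5]→row 5+0=5  col 0·2+1+8=9
row: 21 vs 5

buggy=21 correct=5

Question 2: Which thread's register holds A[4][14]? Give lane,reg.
r=4→G=4,rhi=0  c=14→chi=1,T=3,p=0
L=4*4+3=19  i=1*4+0*2+0=4

19,4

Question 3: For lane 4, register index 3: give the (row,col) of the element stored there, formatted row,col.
L=4→G=4>>2=1, T=4&3=0
[3]→row 1+8=9  col 0·2+1+0=1

9,1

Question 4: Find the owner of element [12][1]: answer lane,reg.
r:12=>grp=4,rB=1  c:1=>cB=0,tig=0,lo=1
L=4*4+0=16  i=0*4+1*2+1=3

16,3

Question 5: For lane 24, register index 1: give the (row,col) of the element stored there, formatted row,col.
L=24→G=24>>2=6, T=24&3=0
[1]→row 6+0=6  col 0·2+1+0=1

6,1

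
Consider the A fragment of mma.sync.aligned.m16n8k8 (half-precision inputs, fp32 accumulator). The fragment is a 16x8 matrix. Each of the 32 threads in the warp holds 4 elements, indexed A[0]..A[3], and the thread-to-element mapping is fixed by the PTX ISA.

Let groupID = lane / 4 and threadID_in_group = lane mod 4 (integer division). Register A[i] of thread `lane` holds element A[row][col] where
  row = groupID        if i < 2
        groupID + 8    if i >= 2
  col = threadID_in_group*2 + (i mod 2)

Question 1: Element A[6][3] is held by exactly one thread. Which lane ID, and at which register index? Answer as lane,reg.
r=6→G=6,rhi=0  c=3→T=1,p=1
L=6*4+1=25  i=0*2+1=1

25,1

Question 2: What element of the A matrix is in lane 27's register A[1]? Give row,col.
6,7

27: g=6,t=3
[1] (6+0,3*2+1) = (6,7)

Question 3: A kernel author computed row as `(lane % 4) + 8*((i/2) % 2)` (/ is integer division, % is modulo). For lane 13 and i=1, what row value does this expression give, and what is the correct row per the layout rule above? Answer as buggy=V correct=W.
`(lane % 4) + 8*((i/2) % 2)`[13,1]->1
13: g=3,t=1
[1] (3+0,1*2+1) = (3,3)
row: 1 vs 3

buggy=1 correct=3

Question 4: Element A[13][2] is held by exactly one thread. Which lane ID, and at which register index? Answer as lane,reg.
21,2

r: 13->gid=5,r8=1  c: 2->tid=1,i&1=0
L=5*4+1=21  i=1*2+0=2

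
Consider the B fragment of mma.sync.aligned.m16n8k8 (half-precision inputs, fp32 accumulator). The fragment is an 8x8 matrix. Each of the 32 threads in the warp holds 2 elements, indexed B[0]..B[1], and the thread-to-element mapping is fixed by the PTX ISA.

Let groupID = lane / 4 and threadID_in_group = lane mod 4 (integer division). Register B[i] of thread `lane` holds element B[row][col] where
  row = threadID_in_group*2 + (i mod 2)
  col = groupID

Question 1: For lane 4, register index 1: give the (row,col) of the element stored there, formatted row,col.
L=4->gid=4>>2=1, tid=4&3=0
[1]->row 0·2+1=1  col gid=1

1,1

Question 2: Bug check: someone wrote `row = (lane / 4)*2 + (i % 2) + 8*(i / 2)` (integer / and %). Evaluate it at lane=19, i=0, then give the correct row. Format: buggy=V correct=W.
`(lane / 4)*2 + (i % 2) + 8*(i / 2)`[19,0]->8
lane 19: g=4 (19/4), t=3 (19%4)
i=0: r=3*2+0=6, c=g=4
row: 8 vs 6

buggy=8 correct=6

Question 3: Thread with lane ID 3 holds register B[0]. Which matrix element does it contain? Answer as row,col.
lane 3: g=0 (3/4), t=3 (3%4)
i=0: r=3*2+0=6, c=g=0

6,0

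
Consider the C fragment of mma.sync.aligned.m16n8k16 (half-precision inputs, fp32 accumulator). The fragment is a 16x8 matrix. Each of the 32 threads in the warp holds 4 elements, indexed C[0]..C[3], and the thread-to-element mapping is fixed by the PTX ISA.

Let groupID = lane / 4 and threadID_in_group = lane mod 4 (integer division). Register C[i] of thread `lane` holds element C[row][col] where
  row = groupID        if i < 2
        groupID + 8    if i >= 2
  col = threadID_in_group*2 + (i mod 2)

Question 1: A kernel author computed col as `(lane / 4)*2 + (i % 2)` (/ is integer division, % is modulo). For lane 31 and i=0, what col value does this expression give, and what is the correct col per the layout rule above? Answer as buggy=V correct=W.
`(lane / 4)*2 + (i % 2)`[31,0]→14
L=31→G=31>>2=7, T=31&3=3
[0]→row 7+0=7  col 3·2+0=6
col: 14 vs 6

buggy=14 correct=6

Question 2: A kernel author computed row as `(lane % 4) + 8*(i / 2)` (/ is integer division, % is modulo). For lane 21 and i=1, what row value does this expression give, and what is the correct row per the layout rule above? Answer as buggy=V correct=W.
`(lane % 4) + 8*(i / 2)`[21,1]=>1
lane 21=>21/4=5, 21 mod 4=1
i=1  r:5+0=>5  c:2·1+1=>3
row: 1 vs 5

buggy=1 correct=5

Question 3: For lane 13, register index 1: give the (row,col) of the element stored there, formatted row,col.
lane 13: gid=3 (13/4), tid=1 (13%4)
i=1: r=3+0=3, c=1*2+1=3

3,3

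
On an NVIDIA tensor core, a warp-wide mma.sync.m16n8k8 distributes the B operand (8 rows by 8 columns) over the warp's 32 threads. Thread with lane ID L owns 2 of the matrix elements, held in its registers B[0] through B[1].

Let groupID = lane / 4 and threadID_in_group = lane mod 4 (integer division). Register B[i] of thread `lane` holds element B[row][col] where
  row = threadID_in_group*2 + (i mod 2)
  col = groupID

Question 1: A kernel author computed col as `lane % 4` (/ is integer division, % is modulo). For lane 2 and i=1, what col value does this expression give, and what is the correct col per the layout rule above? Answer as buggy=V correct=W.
`lane % 4`[2,1]->2
lane 2->2/4=0, 2 mod 4=2
i=1  r:2·2+1->5  c:0
col: 2 vs 0

buggy=2 correct=0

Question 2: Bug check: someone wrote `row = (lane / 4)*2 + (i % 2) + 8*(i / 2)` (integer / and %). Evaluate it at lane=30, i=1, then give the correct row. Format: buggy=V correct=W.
`(lane / 4)*2 + (i % 2) + 8*(i / 2)`[30,1]->15
L=30->g=30>>2=7, t=30&3=2
[1]->row 2·2+1=5  col g=7
row: 15 vs 5

buggy=15 correct=5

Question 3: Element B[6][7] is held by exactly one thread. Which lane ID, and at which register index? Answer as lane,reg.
31,0

c:7=>grp=7  r:6=>tig=3,lo=0
L=7*4+3=31  i=0=0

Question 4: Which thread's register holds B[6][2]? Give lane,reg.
c:2=>grp=2  r:6=>tig=3,lo=0
L=2*4+3=11  i=0=0

11,0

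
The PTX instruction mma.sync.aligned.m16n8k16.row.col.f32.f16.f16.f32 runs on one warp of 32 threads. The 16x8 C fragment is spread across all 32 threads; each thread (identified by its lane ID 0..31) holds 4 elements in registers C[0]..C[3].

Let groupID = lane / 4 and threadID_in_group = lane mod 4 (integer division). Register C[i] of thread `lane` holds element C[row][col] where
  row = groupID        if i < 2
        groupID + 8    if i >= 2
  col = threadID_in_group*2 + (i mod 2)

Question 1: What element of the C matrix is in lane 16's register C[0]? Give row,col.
16: G=4,T=0
[0] (4+0,0*2+0) = (4,0)

4,0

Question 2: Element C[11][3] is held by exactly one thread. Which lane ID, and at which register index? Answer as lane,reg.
13,3

r=11→G=3,rhi=1  c=3→T=1,p=1
L=3*4+1=13  i=1*2+1=3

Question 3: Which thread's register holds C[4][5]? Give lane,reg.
r=4->g=4,rb=0  c=5->t=2,b0=1
L=4*4+2=18  i=0*2+1=1

18,1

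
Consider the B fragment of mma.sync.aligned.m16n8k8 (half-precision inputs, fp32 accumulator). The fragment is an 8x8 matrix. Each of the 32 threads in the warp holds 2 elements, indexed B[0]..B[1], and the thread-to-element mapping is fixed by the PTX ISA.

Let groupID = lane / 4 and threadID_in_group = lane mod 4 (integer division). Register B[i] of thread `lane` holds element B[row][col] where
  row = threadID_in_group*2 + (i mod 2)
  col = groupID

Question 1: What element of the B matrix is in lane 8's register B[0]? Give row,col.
8: gid=2,tid=0
[0] (0*2+0,2) = (0,2)

0,2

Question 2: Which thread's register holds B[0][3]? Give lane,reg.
12,0

c:3=>grp=3  r:0=>tig=0,lo=0
L=3*4+0=12  i=0=0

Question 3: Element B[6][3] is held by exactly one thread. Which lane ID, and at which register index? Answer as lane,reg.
c=3⇒gr=3  r=6⇒th=3,odd=0
L=3*4+3=15  i=0=0

15,0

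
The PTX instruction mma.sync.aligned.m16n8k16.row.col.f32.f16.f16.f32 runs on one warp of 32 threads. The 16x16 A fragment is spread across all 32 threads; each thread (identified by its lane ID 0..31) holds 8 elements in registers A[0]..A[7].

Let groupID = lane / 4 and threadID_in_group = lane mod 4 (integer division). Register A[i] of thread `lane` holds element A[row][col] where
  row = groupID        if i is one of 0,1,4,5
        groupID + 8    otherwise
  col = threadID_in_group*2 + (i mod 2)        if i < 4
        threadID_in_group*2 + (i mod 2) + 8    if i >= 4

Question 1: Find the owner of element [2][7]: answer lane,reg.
11,1

r:2=>grp=2,rB=0  c:7=>cB=0,tig=3,lo=1
L=2*4+3=11  i=0*4+0*2+1=1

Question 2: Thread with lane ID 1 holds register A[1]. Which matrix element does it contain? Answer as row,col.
lane 1⇒1/4=0, 1 mod 4=1
i=1  r:0+0⇒0  c:2·1+1+0⇒3

0,3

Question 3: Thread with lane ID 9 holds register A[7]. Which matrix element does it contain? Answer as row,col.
L=9->g=9>>2=2, t=9&3=1
[7]->row 2+8=10  col 1·2+1+8=11

10,11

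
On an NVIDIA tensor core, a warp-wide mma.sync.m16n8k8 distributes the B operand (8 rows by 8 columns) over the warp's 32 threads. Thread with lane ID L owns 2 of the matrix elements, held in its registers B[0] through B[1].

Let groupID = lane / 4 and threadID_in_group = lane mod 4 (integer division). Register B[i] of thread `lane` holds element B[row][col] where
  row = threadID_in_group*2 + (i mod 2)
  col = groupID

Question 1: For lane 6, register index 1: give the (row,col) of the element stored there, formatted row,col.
L=6→G=6>>2=1, T=6&3=2
[1]→row 2·2+1=5  col G=1

5,1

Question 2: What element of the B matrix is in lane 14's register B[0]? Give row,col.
lane 14: g=3 (14/4), t=2 (14%4)
i=0: r=2*2+0=4, c=g=3

4,3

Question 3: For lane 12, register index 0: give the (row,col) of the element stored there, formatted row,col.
12: gr=3,th=0
[0] (0*2+0,3) = (0,3)

0,3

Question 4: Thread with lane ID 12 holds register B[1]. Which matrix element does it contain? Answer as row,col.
lane 12→12/4=3, 12 mod 4=0
i=1  r:2·0+1→1  c:3

1,3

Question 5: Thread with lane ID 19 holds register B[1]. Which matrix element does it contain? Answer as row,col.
7,4

19: gr=4,th=3
[1] (3*2+1,4) = (7,4)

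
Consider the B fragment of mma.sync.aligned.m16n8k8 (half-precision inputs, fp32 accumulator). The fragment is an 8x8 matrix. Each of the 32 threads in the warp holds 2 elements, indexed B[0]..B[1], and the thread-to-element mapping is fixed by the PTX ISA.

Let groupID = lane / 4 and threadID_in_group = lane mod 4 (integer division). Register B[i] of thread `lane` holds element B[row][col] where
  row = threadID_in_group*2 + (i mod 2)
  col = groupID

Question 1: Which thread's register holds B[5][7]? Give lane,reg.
30,1

c: 7->gid=7  r: 5->tid=2,i&1=1
L=7*4+2=30  i=1=1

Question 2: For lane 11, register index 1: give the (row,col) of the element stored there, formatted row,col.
7,2

11: g=2,t=3
[1] (3*2+1,2) = (7,2)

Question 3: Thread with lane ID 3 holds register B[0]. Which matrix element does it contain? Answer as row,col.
6,0

3: g=0,t=3
[0] (3*2+0,0) = (6,0)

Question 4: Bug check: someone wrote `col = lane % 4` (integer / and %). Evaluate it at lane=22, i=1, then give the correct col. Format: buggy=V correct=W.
buggy=2 correct=5

`lane % 4`[22,1]=>2
L=22=>grp=22>>2=5, tig=22&3=2
[1]=>row 2·2+1=5  col grp=5
col: 2 vs 5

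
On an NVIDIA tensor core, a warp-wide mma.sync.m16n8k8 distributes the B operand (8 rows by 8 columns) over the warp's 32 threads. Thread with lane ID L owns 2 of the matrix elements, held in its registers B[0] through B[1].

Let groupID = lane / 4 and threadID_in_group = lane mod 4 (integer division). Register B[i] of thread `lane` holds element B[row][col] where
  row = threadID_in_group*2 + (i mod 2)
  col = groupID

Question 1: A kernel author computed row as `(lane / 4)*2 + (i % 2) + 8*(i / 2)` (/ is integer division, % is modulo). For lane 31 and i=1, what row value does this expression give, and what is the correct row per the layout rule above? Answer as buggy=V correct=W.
`(lane / 4)*2 + (i % 2) + 8*(i / 2)`[31,1]->15
lane 31: gid=7 (31/4), tid=3 (31%4)
i=1: r=3*2+1=7, c=gid=7
row: 15 vs 7

buggy=15 correct=7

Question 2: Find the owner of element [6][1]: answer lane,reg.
c: 1->gid=1  r: 6->tid=3,i&1=0
L=1*4+3=7  i=0=0

7,0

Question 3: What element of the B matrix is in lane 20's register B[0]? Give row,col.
lane 20: G=5 (20/4), T=0 (20%4)
i=0: r=0*2+0=0, c=G=5

0,5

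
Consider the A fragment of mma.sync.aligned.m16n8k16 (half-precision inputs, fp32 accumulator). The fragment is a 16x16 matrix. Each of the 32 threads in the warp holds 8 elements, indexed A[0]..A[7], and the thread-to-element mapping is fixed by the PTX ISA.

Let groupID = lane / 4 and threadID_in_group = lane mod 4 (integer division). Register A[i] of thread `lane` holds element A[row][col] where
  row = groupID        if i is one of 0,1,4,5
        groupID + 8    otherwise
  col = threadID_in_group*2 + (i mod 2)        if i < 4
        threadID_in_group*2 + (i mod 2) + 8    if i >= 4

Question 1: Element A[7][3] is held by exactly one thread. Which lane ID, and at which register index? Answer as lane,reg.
r=7→G=7,rhi=0  c=3→chi=0,T=1,p=1
L=7*4+1=29  i=0*4+0*2+1=1

29,1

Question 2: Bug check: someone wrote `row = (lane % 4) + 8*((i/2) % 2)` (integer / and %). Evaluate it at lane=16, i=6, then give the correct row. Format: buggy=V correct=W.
`(lane % 4) + 8*((i/2) % 2)`[16,6]→8
lane 16→16/4=4, 16 mod 4=0
i=6  r:4+8→12  c:2·0+0+8→8
row: 8 vs 12

buggy=8 correct=12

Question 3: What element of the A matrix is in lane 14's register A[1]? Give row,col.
L=14=>grp=14>>2=3, tig=14&3=2
[1]=>row 3+0=3  col 2·2+1+0=5

3,5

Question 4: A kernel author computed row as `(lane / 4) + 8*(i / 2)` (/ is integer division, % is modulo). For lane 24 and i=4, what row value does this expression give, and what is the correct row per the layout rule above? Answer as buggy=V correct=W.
`(lane / 4) + 8*(i / 2)`[24,4]=>22
lane 24: grp=6 (24/4), tig=0 (24%4)
i=4: r=6+0=6, c=0*2+0+8=8
row: 22 vs 6

buggy=22 correct=6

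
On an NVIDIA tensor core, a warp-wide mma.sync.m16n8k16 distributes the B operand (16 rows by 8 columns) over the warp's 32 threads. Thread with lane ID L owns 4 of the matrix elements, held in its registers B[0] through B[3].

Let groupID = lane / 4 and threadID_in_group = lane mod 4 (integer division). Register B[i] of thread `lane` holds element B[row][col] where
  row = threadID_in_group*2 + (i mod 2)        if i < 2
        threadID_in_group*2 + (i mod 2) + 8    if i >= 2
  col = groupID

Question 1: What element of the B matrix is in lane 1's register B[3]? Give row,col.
11,0

lane 1: G=0 (1/4), T=1 (1%4)
i=3: r=1*2+1+8=11, c=G=0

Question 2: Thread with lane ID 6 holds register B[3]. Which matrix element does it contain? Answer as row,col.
lane 6→6/4=1, 6 mod 4=2
i=3  r:2·2+1+8→13  c:1

13,1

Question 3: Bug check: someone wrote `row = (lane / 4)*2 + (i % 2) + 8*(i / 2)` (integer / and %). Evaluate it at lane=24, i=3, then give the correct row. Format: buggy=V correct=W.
`(lane / 4)*2 + (i % 2) + 8*(i / 2)`[24,3]⇒21
lane 24⇒24/4=6, 24 mod 4=0
i=3  r:2·0+1+8⇒9  c:6
row: 21 vs 9

buggy=21 correct=9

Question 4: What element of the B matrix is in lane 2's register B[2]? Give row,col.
12,0

lane 2->2/4=0, 2 mod 4=2
i=2  r:2·2+0+8->12  c:0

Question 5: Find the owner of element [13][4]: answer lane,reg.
18,3

c=4->g=4  r=13->rb=1,t=2,b0=1
L=4*4+2=18  i=1*2+1=3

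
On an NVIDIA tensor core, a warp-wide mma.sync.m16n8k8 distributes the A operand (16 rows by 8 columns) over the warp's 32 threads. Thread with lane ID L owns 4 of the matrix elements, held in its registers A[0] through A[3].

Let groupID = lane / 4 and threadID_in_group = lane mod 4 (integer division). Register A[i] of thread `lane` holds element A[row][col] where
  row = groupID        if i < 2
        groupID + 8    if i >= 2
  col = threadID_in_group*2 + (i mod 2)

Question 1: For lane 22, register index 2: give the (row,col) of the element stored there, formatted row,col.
22: grp=5,tig=2
[2] (5+8,2*2+0) = (13,4)

13,4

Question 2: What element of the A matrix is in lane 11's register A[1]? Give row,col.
2,7

lane 11->11/4=2, 11 mod 4=3
i=1  r:2+0->2  c:2·3+1->7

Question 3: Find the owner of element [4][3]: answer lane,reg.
17,1

r:4=>grp=4,rB=0  c:3=>tig=1,lo=1
L=4*4+1=17  i=0*2+1=1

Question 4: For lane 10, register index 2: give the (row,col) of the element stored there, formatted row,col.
10,4

lane 10⇒10/4=2, 10 mod 4=2
i=2  r:2+8⇒10  c:2·2+0⇒4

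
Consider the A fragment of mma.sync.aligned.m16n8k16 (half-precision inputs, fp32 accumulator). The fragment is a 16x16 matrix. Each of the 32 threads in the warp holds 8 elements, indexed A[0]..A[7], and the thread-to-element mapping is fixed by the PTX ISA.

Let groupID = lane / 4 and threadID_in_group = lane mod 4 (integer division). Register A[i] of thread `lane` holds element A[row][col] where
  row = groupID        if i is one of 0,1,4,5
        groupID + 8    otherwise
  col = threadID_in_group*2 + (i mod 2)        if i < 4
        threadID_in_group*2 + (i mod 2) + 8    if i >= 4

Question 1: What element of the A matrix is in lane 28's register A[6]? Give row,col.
15,8

lane 28: gid=7 (28/4), tid=0 (28%4)
i=6: r=7+8=15, c=0*2+0+8=8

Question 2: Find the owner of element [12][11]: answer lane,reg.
r:12=>grp=4,rB=1  c:11=>cB=1,tig=1,lo=1
L=4*4+1=17  i=1*4+1*2+1=7

17,7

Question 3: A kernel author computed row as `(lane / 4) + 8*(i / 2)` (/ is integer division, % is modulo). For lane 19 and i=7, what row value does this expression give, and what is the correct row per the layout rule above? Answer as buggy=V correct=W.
buggy=28 correct=12

`(lane / 4) + 8*(i / 2)`[19,7]->28
L=19->g=19>>2=4, t=19&3=3
[7]->row 4+8=12  col 3·2+1+8=15
row: 28 vs 12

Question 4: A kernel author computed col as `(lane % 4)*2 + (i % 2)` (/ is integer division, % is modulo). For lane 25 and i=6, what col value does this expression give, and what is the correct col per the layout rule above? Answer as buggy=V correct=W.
`(lane % 4)*2 + (i % 2)`[25,6]→2
lane 25: G=6 (25/4), T=1 (25%4)
i=6: r=6+8=14, c=1*2+0+8=10
col: 2 vs 10

buggy=2 correct=10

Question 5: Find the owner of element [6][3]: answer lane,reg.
r=6->g=6,rb=0  c=3->cb=0,t=1,b0=1
L=6*4+1=25  i=0*4+0*2+1=1

25,1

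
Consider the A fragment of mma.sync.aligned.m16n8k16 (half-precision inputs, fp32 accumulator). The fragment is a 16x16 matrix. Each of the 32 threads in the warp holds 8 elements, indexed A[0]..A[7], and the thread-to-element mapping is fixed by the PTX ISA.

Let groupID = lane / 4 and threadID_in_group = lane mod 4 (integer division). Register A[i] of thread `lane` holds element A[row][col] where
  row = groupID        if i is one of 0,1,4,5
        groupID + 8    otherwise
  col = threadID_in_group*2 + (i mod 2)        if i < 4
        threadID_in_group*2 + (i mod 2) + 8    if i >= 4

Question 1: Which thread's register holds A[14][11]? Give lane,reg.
25,7

r=14⇒gr=6,Rb=1  c=11⇒Cb=1,th=1,odd=1
L=6*4+1=25  i=1*4+1*2+1=7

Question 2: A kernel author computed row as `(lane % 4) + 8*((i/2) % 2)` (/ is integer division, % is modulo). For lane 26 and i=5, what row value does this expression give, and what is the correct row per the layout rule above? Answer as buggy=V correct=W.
buggy=2 correct=6

`(lane % 4) + 8*((i/2) % 2)`[26,5]⇒2
lane 26: gr=6 (26/4), th=2 (26%4)
i=5: r=6+0=6, c=2*2+1+8=13
row: 2 vs 6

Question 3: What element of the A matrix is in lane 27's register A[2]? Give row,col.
lane 27: grp=6 (27/4), tig=3 (27%4)
i=2: r=6+8=14, c=3*2+0+0=6

14,6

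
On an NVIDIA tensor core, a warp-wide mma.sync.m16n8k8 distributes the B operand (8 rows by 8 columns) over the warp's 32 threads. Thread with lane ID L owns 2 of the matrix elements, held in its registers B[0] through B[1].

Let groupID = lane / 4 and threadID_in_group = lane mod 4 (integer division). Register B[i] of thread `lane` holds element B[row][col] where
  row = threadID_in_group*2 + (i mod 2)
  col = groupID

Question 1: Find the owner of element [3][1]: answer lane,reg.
5,1

c=1->g=1  r=3->t=1,b0=1
L=1*4+1=5  i=1=1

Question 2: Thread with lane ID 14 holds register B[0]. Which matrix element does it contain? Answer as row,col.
L=14->g=14>>2=3, t=14&3=2
[0]->row 2·2+0=4  col g=3

4,3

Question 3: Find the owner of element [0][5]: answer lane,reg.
20,0

c: 5->gid=5  r: 0->tid=0,i&1=0
L=5*4+0=20  i=0=0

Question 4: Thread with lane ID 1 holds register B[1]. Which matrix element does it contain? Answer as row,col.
3,0

lane 1->1/4=0, 1 mod 4=1
i=1  r:2·1+1->3  c:0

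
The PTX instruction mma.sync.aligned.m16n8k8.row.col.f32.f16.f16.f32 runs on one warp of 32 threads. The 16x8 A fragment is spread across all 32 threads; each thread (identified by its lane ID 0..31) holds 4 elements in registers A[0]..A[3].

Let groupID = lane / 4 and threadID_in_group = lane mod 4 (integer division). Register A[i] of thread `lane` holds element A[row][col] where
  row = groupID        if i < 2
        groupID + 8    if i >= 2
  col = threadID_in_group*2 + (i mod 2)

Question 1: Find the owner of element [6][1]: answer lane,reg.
24,1

r=6->g=6,rb=0  c=1->t=0,b0=1
L=6*4+0=24  i=0*2+1=1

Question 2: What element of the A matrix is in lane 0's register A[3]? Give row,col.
lane 0⇒0/4=0, 0 mod 4=0
i=3  r:0+8⇒8  c:2·0+1⇒1

8,1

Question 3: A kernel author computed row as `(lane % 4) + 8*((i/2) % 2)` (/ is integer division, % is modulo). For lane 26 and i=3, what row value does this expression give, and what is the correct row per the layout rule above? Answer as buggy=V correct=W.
`(lane % 4) + 8*((i/2) % 2)`[26,3]→10
lane 26→26/4=6, 26 mod 4=2
i=3  r:6+8→14  c:2·2+1→5
row: 10 vs 14

buggy=10 correct=14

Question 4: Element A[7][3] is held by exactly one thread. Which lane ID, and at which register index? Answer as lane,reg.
29,1

r=7→G=7,rhi=0  c=3→T=1,p=1
L=7*4+1=29  i=0*2+1=1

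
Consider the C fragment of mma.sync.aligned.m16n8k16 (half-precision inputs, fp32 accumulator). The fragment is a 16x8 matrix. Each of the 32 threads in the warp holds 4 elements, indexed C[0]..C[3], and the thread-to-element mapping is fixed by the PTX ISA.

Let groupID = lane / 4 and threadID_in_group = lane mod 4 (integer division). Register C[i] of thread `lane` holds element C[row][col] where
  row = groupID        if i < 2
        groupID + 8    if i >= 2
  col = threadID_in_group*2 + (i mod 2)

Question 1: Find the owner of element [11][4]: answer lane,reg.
14,2

r=11⇒gr=3,Rb=1  c=4⇒th=2,odd=0
L=3*4+2=14  i=1*2+0=2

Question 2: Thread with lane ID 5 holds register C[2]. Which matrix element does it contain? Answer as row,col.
lane 5->5/4=1, 5 mod 4=1
i=2  r:1+8->9  c:2·1+0->2

9,2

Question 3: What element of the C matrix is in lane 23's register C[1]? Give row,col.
23: g=5,t=3
[1] (5+0,3*2+1) = (5,7)

5,7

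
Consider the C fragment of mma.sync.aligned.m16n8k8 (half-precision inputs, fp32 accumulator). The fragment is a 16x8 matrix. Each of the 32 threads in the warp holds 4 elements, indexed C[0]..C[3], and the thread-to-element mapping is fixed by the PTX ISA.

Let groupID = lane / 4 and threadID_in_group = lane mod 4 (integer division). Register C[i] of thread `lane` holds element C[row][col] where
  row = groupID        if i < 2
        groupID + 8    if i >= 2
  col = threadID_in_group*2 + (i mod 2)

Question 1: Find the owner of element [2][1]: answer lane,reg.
8,1

r=2->g=2,rb=0  c=1->t=0,b0=1
L=2*4+0=8  i=0*2+1=1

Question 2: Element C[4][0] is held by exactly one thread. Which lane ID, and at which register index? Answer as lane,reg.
16,0

r=4->g=4,rb=0  c=0->t=0,b0=0
L=4*4+0=16  i=0*2+0=0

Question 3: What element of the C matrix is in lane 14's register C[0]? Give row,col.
3,4

14: gr=3,th=2
[0] (3+0,2*2+0) = (3,4)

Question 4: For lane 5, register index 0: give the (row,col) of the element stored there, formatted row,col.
5: gr=1,th=1
[0] (1+0,1*2+0) = (1,2)

1,2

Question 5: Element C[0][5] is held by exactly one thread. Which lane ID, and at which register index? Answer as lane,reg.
r=0→G=0,rhi=0  c=5→T=2,p=1
L=0*4+2=2  i=0*2+1=1

2,1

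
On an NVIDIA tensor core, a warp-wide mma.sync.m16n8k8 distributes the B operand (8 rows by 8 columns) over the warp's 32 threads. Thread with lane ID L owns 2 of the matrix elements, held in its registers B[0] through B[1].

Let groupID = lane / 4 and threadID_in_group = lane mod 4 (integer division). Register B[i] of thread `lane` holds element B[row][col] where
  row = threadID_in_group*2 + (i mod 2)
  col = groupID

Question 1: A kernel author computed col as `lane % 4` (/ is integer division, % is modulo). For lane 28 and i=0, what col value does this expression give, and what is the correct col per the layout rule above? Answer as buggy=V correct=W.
buggy=0 correct=7

`lane % 4`[28,0]→0
lane 28: G=7 (28/4), T=0 (28%4)
i=0: r=0*2+0=0, c=G=7
col: 0 vs 7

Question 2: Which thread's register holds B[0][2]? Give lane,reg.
8,0

c=2⇒gr=2  r=0⇒th=0,odd=0
L=2*4+0=8  i=0=0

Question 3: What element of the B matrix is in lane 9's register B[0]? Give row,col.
L=9⇒gr=9>>2=2, th=9&3=1
[0]⇒row 1·2+0=2  col gr=2

2,2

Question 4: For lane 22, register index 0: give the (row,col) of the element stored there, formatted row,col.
4,5

lane 22=>22/4=5, 22 mod 4=2
i=0  r:2·2+0=>4  c:5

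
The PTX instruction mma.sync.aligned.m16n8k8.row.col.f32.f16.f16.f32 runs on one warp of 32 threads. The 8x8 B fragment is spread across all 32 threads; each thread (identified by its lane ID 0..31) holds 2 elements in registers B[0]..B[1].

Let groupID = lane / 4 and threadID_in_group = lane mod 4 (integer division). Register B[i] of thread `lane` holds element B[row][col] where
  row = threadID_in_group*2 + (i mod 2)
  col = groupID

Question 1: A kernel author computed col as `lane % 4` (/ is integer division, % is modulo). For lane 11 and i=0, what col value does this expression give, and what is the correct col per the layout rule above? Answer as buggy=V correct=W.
buggy=3 correct=2

`lane % 4`[11,0]⇒3
lane 11⇒11/4=2, 11 mod 4=3
i=0  r:2·3+0⇒6  c:2
col: 3 vs 2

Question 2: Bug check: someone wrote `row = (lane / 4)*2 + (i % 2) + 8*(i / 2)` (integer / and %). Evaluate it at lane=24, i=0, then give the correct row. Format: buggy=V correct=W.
buggy=12 correct=0

`(lane / 4)*2 + (i % 2) + 8*(i / 2)`[24,0]=>12
lane 24: grp=6 (24/4), tig=0 (24%4)
i=0: r=0*2+0=0, c=grp=6
row: 12 vs 0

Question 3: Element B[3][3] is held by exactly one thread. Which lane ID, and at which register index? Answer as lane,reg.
13,1

c=3→G=3  r=3→T=1,p=1
L=3*4+1=13  i=1=1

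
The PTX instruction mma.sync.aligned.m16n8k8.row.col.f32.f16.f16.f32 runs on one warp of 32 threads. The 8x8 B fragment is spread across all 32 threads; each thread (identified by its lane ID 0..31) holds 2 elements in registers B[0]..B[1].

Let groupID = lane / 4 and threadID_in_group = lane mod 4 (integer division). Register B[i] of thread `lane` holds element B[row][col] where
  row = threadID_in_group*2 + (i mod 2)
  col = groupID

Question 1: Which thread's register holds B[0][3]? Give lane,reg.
c=3⇒gr=3  r=0⇒th=0,odd=0
L=3*4+0=12  i=0=0

12,0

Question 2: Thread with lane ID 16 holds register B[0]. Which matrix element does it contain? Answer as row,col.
lane 16=>16/4=4, 16 mod 4=0
i=0  r:2·0+0=>0  c:4

0,4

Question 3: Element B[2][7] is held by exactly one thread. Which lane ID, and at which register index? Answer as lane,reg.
29,0

c:7=>grp=7  r:2=>tig=1,lo=0
L=7*4+1=29  i=0=0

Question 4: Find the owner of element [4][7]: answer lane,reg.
30,0

c=7→G=7  r=4→T=2,p=0
L=7*4+2=30  i=0=0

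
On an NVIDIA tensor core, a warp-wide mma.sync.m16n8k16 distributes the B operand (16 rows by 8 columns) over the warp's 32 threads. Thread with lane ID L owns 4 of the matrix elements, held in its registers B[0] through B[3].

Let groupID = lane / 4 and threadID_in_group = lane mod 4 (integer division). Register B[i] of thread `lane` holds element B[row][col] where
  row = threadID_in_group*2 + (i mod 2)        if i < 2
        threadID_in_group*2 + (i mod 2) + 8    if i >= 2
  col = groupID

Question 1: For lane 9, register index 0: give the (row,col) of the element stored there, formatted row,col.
lane 9=>9/4=2, 9 mod 4=1
i=0  r:2·1+0+0=>2  c:2

2,2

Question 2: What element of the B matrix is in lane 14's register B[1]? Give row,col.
5,3

14: g=3,t=2
[1] (2*2+1+0,3) = (5,3)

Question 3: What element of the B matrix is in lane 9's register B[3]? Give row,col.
11,2

lane 9: G=2 (9/4), T=1 (9%4)
i=3: r=1*2+1+8=11, c=G=2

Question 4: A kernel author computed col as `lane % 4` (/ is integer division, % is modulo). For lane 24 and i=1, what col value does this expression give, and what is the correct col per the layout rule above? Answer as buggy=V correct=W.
buggy=0 correct=6

`lane % 4`[24,1]→0
24: G=6,T=0
[1] (0*2+1+0,6) = (1,6)
col: 0 vs 6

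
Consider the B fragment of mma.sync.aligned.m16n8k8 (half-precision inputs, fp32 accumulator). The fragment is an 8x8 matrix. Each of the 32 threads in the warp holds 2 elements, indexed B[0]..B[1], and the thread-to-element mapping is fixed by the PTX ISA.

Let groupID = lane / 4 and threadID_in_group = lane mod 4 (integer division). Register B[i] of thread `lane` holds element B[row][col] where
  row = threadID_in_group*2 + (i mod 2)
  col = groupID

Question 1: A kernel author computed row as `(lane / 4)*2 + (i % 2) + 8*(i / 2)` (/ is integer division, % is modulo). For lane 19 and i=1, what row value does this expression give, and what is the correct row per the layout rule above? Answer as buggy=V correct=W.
`(lane / 4)*2 + (i % 2) + 8*(i / 2)`[19,1]=>9
19: grp=4,tig=3
[1] (3*2+1,4) = (7,4)
row: 9 vs 7

buggy=9 correct=7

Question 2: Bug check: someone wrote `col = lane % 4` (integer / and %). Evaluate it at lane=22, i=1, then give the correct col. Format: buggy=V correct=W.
buggy=2 correct=5

`lane % 4`[22,1]->2
22: gid=5,tid=2
[1] (2*2+1,5) = (5,5)
col: 2 vs 5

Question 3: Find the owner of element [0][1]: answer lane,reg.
c: 1->gid=1  r: 0->tid=0,i&1=0
L=1*4+0=4  i=0=0

4,0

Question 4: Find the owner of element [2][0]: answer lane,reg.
c=0⇒gr=0  r=2⇒th=1,odd=0
L=0*4+1=1  i=0=0

1,0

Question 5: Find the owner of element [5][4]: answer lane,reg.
18,1

c:4=>grp=4  r:5=>tig=2,lo=1
L=4*4+2=18  i=1=1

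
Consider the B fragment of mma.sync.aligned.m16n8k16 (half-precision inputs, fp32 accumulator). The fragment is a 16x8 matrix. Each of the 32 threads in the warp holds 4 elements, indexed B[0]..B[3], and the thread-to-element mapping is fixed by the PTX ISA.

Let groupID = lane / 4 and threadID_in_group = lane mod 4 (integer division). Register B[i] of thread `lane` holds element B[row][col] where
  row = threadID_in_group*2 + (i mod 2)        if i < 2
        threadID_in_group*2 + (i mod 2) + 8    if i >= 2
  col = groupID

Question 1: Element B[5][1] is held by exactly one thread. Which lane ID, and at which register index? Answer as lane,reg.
6,1

c=1⇒gr=1  r=5⇒Rb=0,th=2,odd=1
L=1*4+2=6  i=0*2+1=1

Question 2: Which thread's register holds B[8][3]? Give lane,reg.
c=3->g=3  r=8->rb=1,t=0,b0=0
L=3*4+0=12  i=1*2+0=2

12,2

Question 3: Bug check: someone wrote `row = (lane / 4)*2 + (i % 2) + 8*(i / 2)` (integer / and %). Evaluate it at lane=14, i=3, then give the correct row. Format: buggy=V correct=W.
`(lane / 4)*2 + (i % 2) + 8*(i / 2)`[14,3]→15
lane 14→14/4=3, 14 mod 4=2
i=3  r:2·2+1+8→13  c:3
row: 15 vs 13

buggy=15 correct=13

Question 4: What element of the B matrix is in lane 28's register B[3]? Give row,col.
lane 28: G=7 (28/4), T=0 (28%4)
i=3: r=0*2+1+8=9, c=G=7

9,7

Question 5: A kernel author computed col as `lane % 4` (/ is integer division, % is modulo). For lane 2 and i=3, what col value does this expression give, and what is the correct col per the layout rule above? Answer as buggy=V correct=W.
buggy=2 correct=0

`lane % 4`[2,3]=>2
lane 2=>2/4=0, 2 mod 4=2
i=3  r:2·2+1+8=>13  c:0
col: 2 vs 0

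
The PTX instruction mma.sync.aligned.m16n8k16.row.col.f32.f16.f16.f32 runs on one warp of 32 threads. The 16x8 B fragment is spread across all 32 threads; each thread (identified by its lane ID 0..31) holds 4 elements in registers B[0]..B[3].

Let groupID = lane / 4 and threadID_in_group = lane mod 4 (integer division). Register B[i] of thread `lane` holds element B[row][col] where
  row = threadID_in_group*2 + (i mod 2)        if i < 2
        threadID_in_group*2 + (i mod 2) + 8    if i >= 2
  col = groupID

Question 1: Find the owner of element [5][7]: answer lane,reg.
30,1

c=7⇒gr=7  r=5⇒Rb=0,th=2,odd=1
L=7*4+2=30  i=0*2+1=1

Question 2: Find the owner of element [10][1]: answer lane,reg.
5,2

c:1=>grp=1  r:10=>rB=1,tig=1,lo=0
L=1*4+1=5  i=1*2+0=2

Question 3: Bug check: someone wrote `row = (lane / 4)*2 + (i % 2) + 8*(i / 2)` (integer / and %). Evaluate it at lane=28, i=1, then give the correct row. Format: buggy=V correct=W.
`(lane / 4)*2 + (i % 2) + 8*(i / 2)`[28,1]->15
28: gid=7,tid=0
[1] (0*2+1+0,7) = (1,7)
row: 15 vs 1

buggy=15 correct=1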